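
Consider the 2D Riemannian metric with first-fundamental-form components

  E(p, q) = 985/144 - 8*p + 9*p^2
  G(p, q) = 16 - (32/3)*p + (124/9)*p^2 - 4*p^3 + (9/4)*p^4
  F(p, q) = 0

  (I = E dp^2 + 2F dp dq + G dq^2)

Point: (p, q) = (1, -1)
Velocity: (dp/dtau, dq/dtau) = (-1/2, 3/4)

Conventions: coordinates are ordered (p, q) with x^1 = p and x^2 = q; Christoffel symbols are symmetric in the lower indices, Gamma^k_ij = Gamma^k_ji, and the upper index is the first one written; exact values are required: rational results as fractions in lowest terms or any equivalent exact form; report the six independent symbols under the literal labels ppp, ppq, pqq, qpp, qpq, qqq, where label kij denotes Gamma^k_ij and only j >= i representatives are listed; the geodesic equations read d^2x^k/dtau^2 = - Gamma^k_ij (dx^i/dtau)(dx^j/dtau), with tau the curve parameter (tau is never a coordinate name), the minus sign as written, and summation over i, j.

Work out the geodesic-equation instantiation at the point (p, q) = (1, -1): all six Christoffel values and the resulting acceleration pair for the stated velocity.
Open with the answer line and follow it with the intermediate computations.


Answer: Gamma_ppp = 720/1129, Gamma_ppq = 0, Gamma_pqq = -1000/1129, Gamma_qpp = 0, Gamma_qpq = 2/5, Gamma_qqq = 0; accelerations (d^2p/dtau^2, d^2q/dtau^2) = (765/2258, 3/10)

E = 1129/144, F = 0, G = 625/36 at the point
E_p = 10, E_q = 0, F_p = 0, F_q = 0, G_p = 125/9, G_q = 0
EG - F^2 = 705625/5184;  g^inv = (5184/705625) * [[625/36, 0], [0, 1129/144]]
first-kind symbols [ij,l] = (1/2)(d_i g_jl + d_j g_il - d_l g_ij): [pp,p] = E_p/2 = 5, [pp,q] = F_p - E_q/2 = 0, [pq,p] = E_q/2 = 0, [pq,q] = G_p/2 = 125/18, [qq,p] = F_q - G_p/2 = -125/18, [qq,q] = G_q/2 = 0
Gamma^p_ij = (G*[ij,p] - F*[ij,q])/(EG - F^2), Gamma^q_ij = (E*[ij,q] - F*[ij,p])/(EG - F^2)
Gamma_ppp = 720/1129, Gamma_ppq = 0, Gamma_pqq = -1000/1129, Gamma_qpp = 0, Gamma_qpq = 2/5, Gamma_qqq = 0
d^2p/dtau^2 = -(Gamma_ppp*(-1/2)^2 + 2*Gamma_ppq*(-1/2)*(3/4) + Gamma_pqq*(3/4)^2) = 765/2258
d^2q/dtau^2 = -(Gamma_qpp*(-1/2)^2 + 2*Gamma_qpq*(-1/2)*(3/4) + Gamma_qqq*(3/4)^2) = 3/10


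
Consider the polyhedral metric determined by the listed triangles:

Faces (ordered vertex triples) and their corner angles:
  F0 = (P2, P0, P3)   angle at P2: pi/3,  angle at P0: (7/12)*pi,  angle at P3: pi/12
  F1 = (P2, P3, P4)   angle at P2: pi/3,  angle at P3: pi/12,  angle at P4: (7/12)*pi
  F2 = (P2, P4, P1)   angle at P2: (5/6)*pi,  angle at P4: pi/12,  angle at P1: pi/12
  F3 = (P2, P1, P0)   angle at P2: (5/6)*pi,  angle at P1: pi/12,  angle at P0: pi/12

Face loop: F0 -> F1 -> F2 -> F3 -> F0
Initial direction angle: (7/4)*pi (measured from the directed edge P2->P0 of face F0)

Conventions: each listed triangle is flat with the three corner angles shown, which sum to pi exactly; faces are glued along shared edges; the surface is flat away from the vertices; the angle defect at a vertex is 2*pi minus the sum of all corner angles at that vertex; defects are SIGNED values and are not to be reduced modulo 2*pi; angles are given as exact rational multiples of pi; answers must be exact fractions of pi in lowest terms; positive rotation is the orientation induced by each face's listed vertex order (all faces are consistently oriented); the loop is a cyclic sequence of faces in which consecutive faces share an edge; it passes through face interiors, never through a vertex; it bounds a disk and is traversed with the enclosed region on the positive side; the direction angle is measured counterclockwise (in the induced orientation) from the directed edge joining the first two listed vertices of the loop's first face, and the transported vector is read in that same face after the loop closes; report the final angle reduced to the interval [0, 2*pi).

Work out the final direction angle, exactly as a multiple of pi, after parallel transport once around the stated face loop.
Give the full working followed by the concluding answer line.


enclosed vertex P2: corner angles sum to (7/3)*pi, defect = 2*pi - (7/3)*pi = -pi/3
the final direction is the initial angle plus the enclosed defects, taken mod 2*pi in the induced orientation
final angle = (7/4)*pi - pi/3 = (17/12)*pi (mod 2*pi)

Answer: final direction angle = (17/12)*pi


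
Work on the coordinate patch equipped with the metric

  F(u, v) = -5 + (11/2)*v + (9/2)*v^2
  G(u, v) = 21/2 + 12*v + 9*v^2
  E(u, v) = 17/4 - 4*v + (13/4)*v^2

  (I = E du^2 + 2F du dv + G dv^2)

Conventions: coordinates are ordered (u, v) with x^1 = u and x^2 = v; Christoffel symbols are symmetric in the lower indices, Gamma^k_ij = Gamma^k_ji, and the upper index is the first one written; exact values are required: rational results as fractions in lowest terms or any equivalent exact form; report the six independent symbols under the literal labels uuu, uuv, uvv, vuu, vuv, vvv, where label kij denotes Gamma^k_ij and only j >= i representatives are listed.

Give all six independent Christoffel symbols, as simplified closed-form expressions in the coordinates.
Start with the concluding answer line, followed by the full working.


Answer: Gamma_uuu = (117*v^3 + 71*v^2 - 218*v + 80)/(72*v^4 - 372*v^3 + 313*v^2 + 512*v + 157), Gamma_uuv = (234*v^3 + 168*v^2 + 81*v - 168)/(72*v^4 - 372*v^3 + 313*v^2 + 512*v + 157), Gamma_uvv = (324*v^3 + 648*v^2 + 1380*v + 702)/(72*v^4 - 372*v^3 + 313*v^2 + 512*v + 157), Gamma_vuu = (-169*v^3 + 312*v^2 - 349*v + 136)/(144*v^4 - 744*v^3 + 626*v^2 + 1024*v + 314), Gamma_vuv = (-117*v^3 - 71*v^2 + 218*v - 80)/(72*v^4 - 372*v^3 + 313*v^2 + 512*v + 157), Gamma_vvv = (-90*v^3 - 726*v^2 + 232*v + 424)/(72*v^4 - 372*v^3 + 313*v^2 + 512*v + 157)

E = 17/4 - 4*v + (13/4)*v^2; F = -5 + (11/2)*v + (9/2)*v^2; G = 21/2 + 12*v + 9*v^2
Gamma^k_ij = (1/2) g^{kl} (d_i g_jl + d_j g_il - d_l g_ij), with g^inv = (1/(EG-F^2)) [[G, -F], [-F, E]]
first partials: E_u = 0, E_v = -4 + (13/2)*v, F_u = 0, F_v = 11/2 + 9*v, G_u = 0, G_v = 12 + 18*v
D = EG - F^2 = 157/8 + 64*v + (313/8)*v^2 - (93/2)*v^3 + 9*v^4
expanded: Gamma^u_uu = (G E_u - 2F F_u + F E_v)/(2D), Gamma^u_uv = (G E_v - F G_u)/(2D), Gamma^u_vv = (2G F_v - G G_u - F G_v)/(2D), Gamma^v_uu = (2E F_u - E E_v - F E_u)/(2D), Gamma^v_uv = (E G_u - F E_v)/(2D), Gamma^v_vv = (E G_v - 2F F_v + F G_u)/(2D); substitute and cancel common factors


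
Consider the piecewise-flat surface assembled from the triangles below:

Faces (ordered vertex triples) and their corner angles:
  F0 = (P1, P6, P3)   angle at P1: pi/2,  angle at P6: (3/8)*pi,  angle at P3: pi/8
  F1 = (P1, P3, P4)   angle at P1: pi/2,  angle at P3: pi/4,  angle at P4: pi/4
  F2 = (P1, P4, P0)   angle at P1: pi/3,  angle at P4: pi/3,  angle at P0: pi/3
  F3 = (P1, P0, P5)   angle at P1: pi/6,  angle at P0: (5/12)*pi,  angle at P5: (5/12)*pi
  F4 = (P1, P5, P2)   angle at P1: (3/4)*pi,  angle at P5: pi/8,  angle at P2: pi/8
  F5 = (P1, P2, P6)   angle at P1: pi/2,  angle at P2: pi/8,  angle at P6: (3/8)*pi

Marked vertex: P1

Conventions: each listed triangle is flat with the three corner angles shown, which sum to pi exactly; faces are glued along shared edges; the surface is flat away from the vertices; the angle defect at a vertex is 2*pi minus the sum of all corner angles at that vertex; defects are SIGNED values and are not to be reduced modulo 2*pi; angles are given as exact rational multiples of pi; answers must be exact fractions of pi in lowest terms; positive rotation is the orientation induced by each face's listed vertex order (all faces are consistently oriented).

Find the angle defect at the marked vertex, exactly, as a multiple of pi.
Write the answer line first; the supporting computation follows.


Answer: defect(P1) = (-3/4)*pi

Sum of corner angles at P1: (11/4)*pi
defect = 2*pi - (11/4)*pi


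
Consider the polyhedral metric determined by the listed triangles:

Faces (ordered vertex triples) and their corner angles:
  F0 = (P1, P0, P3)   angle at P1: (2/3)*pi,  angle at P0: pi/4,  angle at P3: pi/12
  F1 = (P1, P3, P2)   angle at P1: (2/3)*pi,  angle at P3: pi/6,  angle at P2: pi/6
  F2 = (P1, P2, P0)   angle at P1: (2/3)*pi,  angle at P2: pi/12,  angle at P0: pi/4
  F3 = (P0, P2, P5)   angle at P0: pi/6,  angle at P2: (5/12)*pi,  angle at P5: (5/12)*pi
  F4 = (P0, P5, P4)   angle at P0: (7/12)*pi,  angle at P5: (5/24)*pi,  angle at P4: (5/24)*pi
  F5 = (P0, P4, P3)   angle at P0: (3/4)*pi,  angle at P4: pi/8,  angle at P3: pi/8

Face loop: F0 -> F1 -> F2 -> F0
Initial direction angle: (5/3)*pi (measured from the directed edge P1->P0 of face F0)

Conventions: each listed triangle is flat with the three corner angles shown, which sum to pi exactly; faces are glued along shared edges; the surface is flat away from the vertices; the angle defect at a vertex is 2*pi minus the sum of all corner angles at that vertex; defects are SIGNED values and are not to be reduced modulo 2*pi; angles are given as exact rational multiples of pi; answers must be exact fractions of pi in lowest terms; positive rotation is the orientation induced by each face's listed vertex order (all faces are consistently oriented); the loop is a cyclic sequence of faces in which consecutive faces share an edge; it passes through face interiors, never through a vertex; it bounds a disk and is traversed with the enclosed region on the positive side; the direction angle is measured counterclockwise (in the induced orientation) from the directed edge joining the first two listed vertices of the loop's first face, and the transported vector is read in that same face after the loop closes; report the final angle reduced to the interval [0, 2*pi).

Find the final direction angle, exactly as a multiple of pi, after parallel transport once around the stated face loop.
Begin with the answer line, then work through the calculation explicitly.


Answer: final direction angle = (5/3)*pi

enclosed vertex P1: corner angles sum to 2*pi, defect = 2*pi - 2*pi = 0
by Gauss-Bonnet the loop rotates the vector by the enclosed defect sum (positive orientation, mod 2*pi)
final angle = (5/3)*pi + 0 = (5/3)*pi (mod 2*pi)


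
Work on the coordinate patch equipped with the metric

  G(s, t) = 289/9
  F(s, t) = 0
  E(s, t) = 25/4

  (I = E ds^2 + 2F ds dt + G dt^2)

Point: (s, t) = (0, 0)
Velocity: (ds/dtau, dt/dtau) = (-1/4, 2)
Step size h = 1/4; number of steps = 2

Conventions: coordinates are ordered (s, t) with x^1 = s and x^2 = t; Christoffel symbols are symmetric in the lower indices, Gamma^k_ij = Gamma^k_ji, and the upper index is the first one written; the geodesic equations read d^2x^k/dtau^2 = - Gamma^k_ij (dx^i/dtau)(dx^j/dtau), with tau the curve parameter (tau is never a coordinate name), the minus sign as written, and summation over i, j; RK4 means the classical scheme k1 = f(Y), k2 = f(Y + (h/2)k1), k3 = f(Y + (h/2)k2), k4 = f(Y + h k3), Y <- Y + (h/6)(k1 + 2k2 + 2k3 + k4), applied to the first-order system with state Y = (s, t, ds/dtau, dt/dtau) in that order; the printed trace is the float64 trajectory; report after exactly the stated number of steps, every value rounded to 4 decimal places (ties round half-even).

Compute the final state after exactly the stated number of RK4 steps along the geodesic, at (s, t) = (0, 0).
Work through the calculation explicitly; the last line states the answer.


f(Y) = (ds/dtau, dt/dtau, -Gamma^s_ij Y'^i Y'^j, -Gamma^t_ij Y'^i Y'^j) with the Gammas evaluated at the stage position; h = 0.250000; intermediate values shown to 6 dp
step 0: s = 0.0000, t = 0.0000, ds/dtau = -0.2500, dt/dtau = 2.0000
step 1:
  k1: at (s, t) = (0.000000, 0.000000), (ds/dtau, dt/dtau) = (-0.250000, 2.000000); Gamma_sss = 0.000000, Gamma_sst = 0.000000, Gamma_stt = 0.000000, Gamma_tss = 0.000000, Gamma_tst = 0.000000, Gamma_ttt = 0.000000; k1 = (-0.250000, 2.000000, 0.000000, 0.000000)
  k2: at (s, t) = (-0.031250, 0.250000), (ds/dtau, dt/dtau) = (-0.250000, 2.000000); Gamma_sss = 0.000000, Gamma_sst = 0.000000, Gamma_stt = 0.000000, Gamma_tss = 0.000000, Gamma_tst = 0.000000, Gamma_ttt = 0.000000; k2 = (-0.250000, 2.000000, 0.000000, 0.000000)
  k3: at (s, t) = (-0.031250, 0.250000), (ds/dtau, dt/dtau) = (-0.250000, 2.000000); Gamma_sss = 0.000000, Gamma_sst = 0.000000, Gamma_stt = 0.000000, Gamma_tss = 0.000000, Gamma_tst = 0.000000, Gamma_ttt = 0.000000; k3 = (-0.250000, 2.000000, 0.000000, 0.000000)
  k4: at (s, t) = (-0.062500, 0.500000), (ds/dtau, dt/dtau) = (-0.250000, 2.000000); Gamma_sss = 0.000000, Gamma_sst = 0.000000, Gamma_stt = 0.000000, Gamma_tss = 0.000000, Gamma_tst = 0.000000, Gamma_ttt = 0.000000; k4 = (-0.250000, 2.000000, 0.000000, 0.000000)
  Y <- Y + (h/6)(k1 + 2k2 + 2k3 + k4): s = -0.0625, t = 0.5000, ds/dtau = -0.2500, dt/dtau = 2.0000
step 2:
  k1: at (s, t) = (-0.062500, 0.500000), (ds/dtau, dt/dtau) = (-0.250000, 2.000000); Gamma_sss = 0.000000, Gamma_sst = 0.000000, Gamma_stt = 0.000000, Gamma_tss = 0.000000, Gamma_tst = 0.000000, Gamma_ttt = 0.000000; k1 = (-0.250000, 2.000000, 0.000000, 0.000000)
  k2: at (s, t) = (-0.093750, 0.750000), (ds/dtau, dt/dtau) = (-0.250000, 2.000000); Gamma_sss = 0.000000, Gamma_sst = 0.000000, Gamma_stt = 0.000000, Gamma_tss = 0.000000, Gamma_tst = 0.000000, Gamma_ttt = 0.000000; k2 = (-0.250000, 2.000000, 0.000000, 0.000000)
  k3: at (s, t) = (-0.093750, 0.750000), (ds/dtau, dt/dtau) = (-0.250000, 2.000000); Gamma_sss = 0.000000, Gamma_sst = 0.000000, Gamma_stt = 0.000000, Gamma_tss = 0.000000, Gamma_tst = 0.000000, Gamma_ttt = 0.000000; k3 = (-0.250000, 2.000000, 0.000000, 0.000000)
  k4: at (s, t) = (-0.125000, 1.000000), (ds/dtau, dt/dtau) = (-0.250000, 2.000000); Gamma_sss = 0.000000, Gamma_sst = 0.000000, Gamma_stt = 0.000000, Gamma_tss = 0.000000, Gamma_tst = 0.000000, Gamma_ttt = 0.000000; k4 = (-0.250000, 2.000000, 0.000000, 0.000000)
  Y <- Y + (h/6)(k1 + 2k2 + 2k3 + k4): s = -0.1250, t = 1.0000, ds/dtau = -0.2500, dt/dtau = 2.0000

Answer: s = -0.1250, t = 1.0000, ds/dtau = -0.2500, dt/dtau = 2.0000


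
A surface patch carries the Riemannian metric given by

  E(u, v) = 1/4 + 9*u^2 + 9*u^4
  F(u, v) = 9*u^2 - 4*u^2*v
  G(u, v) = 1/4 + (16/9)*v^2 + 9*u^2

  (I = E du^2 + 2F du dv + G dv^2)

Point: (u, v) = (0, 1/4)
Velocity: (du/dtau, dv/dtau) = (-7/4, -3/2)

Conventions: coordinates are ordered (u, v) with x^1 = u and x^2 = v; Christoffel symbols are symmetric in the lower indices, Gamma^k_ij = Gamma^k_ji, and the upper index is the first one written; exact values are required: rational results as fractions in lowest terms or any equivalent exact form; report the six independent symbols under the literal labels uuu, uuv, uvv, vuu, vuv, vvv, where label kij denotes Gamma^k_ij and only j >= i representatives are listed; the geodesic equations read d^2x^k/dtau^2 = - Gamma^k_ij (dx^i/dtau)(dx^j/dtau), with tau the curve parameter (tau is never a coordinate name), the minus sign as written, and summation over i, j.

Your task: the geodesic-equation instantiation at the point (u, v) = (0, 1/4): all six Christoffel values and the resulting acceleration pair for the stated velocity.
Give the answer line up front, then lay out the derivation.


Answer: Gamma_uuu = 0, Gamma_uuv = 0, Gamma_uvv = 0, Gamma_vuu = 0, Gamma_vuv = 0, Gamma_vvv = 16/13; accelerations (d^2u/dtau^2, d^2v/dtau^2) = (0, -36/13)

E = 1/4, F = 0, G = 13/36 at the point
E_u = 0, E_v = 0, F_u = 0, F_v = 0, G_u = 0, G_v = 8/9
EG - F^2 = 13/144;  g^inv = (144/13) * [[13/36, 0], [0, 1/4]]
first-kind symbols [ij,l] = (1/2)(d_i g_jl + d_j g_il - d_l g_ij): [uu,u] = E_u/2 = 0, [uu,v] = F_u - E_v/2 = 0, [uv,u] = E_v/2 = 0, [uv,v] = G_u/2 = 0, [vv,u] = F_v - G_u/2 = 0, [vv,v] = G_v/2 = 4/9
Gamma^u_ij = (G*[ij,u] - F*[ij,v])/(EG - F^2), Gamma^v_ij = (E*[ij,v] - F*[ij,u])/(EG - F^2)
Gamma_uuu = 0, Gamma_uuv = 0, Gamma_uvv = 0, Gamma_vuu = 0, Gamma_vuv = 0, Gamma_vvv = 16/13
d^2u/dtau^2 = -(Gamma_uuu*(-7/4)^2 + 2*Gamma_uuv*(-7/4)*(-3/2) + Gamma_uvv*(-3/2)^2) = 0
d^2v/dtau^2 = -(Gamma_vuu*(-7/4)^2 + 2*Gamma_vuv*(-7/4)*(-3/2) + Gamma_vvv*(-3/2)^2) = -36/13


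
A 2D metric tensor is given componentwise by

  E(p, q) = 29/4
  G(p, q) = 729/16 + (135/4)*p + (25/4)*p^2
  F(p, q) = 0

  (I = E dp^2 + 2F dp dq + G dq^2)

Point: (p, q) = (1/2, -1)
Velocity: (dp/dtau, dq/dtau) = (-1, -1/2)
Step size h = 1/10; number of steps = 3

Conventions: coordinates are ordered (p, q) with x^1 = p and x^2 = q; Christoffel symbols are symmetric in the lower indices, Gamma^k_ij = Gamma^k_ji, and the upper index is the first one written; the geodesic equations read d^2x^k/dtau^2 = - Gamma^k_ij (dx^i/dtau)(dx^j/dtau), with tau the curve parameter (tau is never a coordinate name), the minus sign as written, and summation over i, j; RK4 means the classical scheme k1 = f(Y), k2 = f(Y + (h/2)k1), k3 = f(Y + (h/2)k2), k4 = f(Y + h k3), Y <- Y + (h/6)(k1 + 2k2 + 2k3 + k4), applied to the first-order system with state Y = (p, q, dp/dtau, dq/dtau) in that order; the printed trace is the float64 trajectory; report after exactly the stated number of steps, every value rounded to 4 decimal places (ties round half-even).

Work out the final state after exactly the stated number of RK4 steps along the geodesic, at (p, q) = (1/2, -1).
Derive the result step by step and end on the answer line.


f(Y) = (dp/dtau, dq/dtau, -Gamma^p_ij Y'^i Y'^j, -Gamma^q_ij Y'^i Y'^j) with the Gammas evaluated at the stage position; h = 0.100000; intermediate values shown to 6 dp
step 0: p = 0.5000, q = -1.0000, dp/dtau = -1.0000, dq/dtau = -0.5000
step 1:
  k1: at (p, q) = (0.500000, -1.000000), (dp/dtau, dq/dtau) = (-1.000000, -0.500000); Gamma_ppp = 0.000000, Gamma_ppq = 0.000000, Gamma_pqq = -2.758621, Gamma_qpp = 0.000000, Gamma_qpq = 0.312500, Gamma_qqq = 0.000000; k1 = (-1.000000, -0.500000, 0.689655, -0.312500)
  k2: at (p, q) = (0.450000, -1.025000), (dp/dtau, dq/dtau) = (-0.965517, -0.515625); Gamma_ppp = 0.000000, Gamma_ppq = 0.000000, Gamma_pqq = -2.715517, Gamma_qpp = 0.000000, Gamma_qpq = 0.317460, Gamma_qqq = 0.000000; k2 = (-0.965517, -0.515625, 0.721972, -0.316092)
  k3: at (p, q) = (0.451724, -1.025781), (dp/dtau, dq/dtau) = (-0.963901, -0.515805); Gamma_ppp = 0.000000, Gamma_ppq = 0.000000, Gamma_pqq = -2.717004, Gamma_qpp = 0.000000, Gamma_qpq = 0.317287, Gamma_qqq = 0.000000; k3 = (-0.963901, -0.515805, 0.722871, -0.315500)
  k4: at (p, q) = (0.403610, -1.051580), (dp/dtau, dq/dtau) = (-0.927713, -0.531550); Gamma_ppp = 0.000000, Gamma_ppq = 0.000000, Gamma_pqq = -2.675526, Gamma_qpp = 0.000000, Gamma_qpq = 0.322205, Gamma_qqq = 0.000000; k4 = (-0.927713, -0.531550, 0.755958, -0.317776)
  Y <- Y + (h/6)(k1 + 2k2 + 2k3 + k4): p = 0.4036, q = -1.0516, dp/dtau = -0.9277, dq/dtau = -0.5316
step 2:
  k1: at (p, q) = (0.403557, -1.051573), (dp/dtau, dq/dtau) = (-0.927745, -0.531558); Gamma_ppp = 0.000000, Gamma_ppq = 0.000000, Gamma_pqq = -2.675481, Gamma_qpp = 0.000000, Gamma_qpq = 0.322211, Gamma_qqq = 0.000000; k1 = (-0.927745, -0.531558, 0.755967, -0.317797)
  k2: at (p, q) = (0.357170, -1.078151), (dp/dtau, dq/dtau) = (-0.889947, -0.547447); Gamma_ppp = 0.000000, Gamma_ppq = 0.000000, Gamma_pqq = -2.635492, Gamma_qpp = 0.000000, Gamma_qpq = 0.327100, Gamma_qqq = 0.000000; k2 = (-0.889947, -0.547447, 0.789854, -0.318726)
  k3: at (p, q) = (0.359060, -1.078946), (dp/dtau, dq/dtau) = (-0.888252, -0.547494); Gamma_ppp = 0.000000, Gamma_ppq = 0.000000, Gamma_pqq = -2.637121, Gamma_qpp = 0.000000, Gamma_qpq = 0.326898, Gamma_qqq = 0.000000; k3 = (-0.888252, -0.547494, 0.790476, -0.317949)
  k4: at (p, q) = (0.314732, -1.106323), (dp/dtau, dq/dtau) = (-0.848697, -0.563353); Gamma_ppp = 0.000000, Gamma_ppq = 0.000000, Gamma_pqq = -2.598907, Gamma_qpp = 0.000000, Gamma_qpq = 0.331704, Gamma_qqq = 0.000000; k4 = (-0.848697, -0.563353, 0.824805, -0.317186)
  Y <- Y + (h/6)(k1 + 2k2 + 2k3 + k4): p = 0.3147, q = -1.1063, dp/dtau = -0.8487, dq/dtau = -0.5634
step 3:
  k1: at (p, q) = (0.314677, -1.106320), (dp/dtau, dq/dtau) = (-0.848721, -0.563363); Gamma_ppp = 0.000000, Gamma_ppq = 0.000000, Gamma_pqq = -2.598859, Gamma_qpp = 0.000000, Gamma_qpq = 0.331711, Gamma_qqq = 0.000000; k1 = (-0.848721, -0.563363, 0.824821, -0.317207)
  k2: at (p, q) = (0.272241, -1.134488), (dp/dtau, dq/dtau) = (-0.807480, -0.579224); Gamma_ppp = 0.000000, Gamma_ppq = 0.000000, Gamma_pqq = -2.562277, Gamma_qpp = 0.000000, Gamma_qpq = 0.336446, Gamma_qqq = 0.000000; k2 = (-0.807480, -0.579224, 0.859644, -0.314720)
  k3: at (p, q) = (0.274303, -1.135281), (dp/dtau, dq/dtau) = (-0.805739, -0.579099); Gamma_ppp = 0.000000, Gamma_ppq = 0.000000, Gamma_pqq = -2.564054, Gamma_qpp = 0.000000, Gamma_qpq = 0.336213, Gamma_qqq = 0.000000; k3 = (-0.805739, -0.579099, 0.859871, -0.313756)
  k4: at (p, q) = (0.234103, -1.164230), (dp/dtau, dq/dtau) = (-0.762734, -0.594739); Gamma_ppp = 0.000000, Gamma_ppq = 0.000000, Gamma_pqq = -2.529399, Gamma_qpp = 0.000000, Gamma_qpq = 0.340820, Gamma_qqq = 0.000000; k4 = (-0.762734, -0.594739, 0.894685, -0.309210)
  Y <- Y + (h/6)(k1 + 2k2 + 2k3 + k4): p = 0.2340, q = -1.1642, dp/dtau = -0.7627, dq/dtau = -0.5948

Answer: p = 0.2340, q = -1.1642, dp/dtau = -0.7627, dq/dtau = -0.5948


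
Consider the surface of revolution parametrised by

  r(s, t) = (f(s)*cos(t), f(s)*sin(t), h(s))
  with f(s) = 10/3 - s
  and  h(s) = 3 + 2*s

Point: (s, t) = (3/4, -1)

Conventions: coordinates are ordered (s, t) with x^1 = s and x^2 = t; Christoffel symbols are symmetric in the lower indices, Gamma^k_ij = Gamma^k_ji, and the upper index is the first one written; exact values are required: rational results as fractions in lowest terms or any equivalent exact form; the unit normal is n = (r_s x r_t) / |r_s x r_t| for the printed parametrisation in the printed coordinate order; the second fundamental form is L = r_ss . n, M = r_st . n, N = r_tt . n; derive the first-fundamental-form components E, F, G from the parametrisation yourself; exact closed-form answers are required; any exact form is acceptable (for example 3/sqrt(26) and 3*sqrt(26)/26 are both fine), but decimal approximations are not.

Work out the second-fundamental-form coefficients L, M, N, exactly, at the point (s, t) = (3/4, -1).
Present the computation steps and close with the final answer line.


f = 31/12, f' = -1, f'' = 0, h' = 2, h'' = 0
E = 5, F = 0, G = 961/144; answer radicand W^2 = 5
unnormalised second-form numerators: l = 0, m = 0, n = 31/6; L = l/sqrt(5), and similarly M = m/sqrt(W^2), N = n/sqrt(W^2)

Answer: L = 0, M = 0, N = 31*sqrt(5)/30


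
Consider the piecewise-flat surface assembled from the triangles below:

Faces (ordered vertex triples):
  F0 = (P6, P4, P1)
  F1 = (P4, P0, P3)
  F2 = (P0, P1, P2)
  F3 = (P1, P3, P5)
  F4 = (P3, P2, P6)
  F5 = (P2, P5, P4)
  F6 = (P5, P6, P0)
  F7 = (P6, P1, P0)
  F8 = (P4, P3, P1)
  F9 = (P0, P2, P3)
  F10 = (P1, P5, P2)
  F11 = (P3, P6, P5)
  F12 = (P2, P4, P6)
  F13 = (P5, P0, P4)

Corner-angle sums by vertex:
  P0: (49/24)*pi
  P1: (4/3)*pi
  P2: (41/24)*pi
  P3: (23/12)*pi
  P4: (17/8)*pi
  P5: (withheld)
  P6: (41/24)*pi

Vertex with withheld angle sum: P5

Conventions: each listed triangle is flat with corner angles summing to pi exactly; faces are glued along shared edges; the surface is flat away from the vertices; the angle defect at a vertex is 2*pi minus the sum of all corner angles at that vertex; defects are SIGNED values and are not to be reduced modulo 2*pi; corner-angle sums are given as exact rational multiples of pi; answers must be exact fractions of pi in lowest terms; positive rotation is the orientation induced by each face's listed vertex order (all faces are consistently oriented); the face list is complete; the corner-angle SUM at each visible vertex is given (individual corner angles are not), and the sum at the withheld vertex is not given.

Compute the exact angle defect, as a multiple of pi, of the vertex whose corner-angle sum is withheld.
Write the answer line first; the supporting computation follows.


Answer: defect(P5) = (-7/6)*pi

V = 7, E = 21, F = 14; chi = V - E + F = 0
Gauss-Bonnet: total defect = 2*pi*chi = 0; visible defects sum to (7/6)*pi


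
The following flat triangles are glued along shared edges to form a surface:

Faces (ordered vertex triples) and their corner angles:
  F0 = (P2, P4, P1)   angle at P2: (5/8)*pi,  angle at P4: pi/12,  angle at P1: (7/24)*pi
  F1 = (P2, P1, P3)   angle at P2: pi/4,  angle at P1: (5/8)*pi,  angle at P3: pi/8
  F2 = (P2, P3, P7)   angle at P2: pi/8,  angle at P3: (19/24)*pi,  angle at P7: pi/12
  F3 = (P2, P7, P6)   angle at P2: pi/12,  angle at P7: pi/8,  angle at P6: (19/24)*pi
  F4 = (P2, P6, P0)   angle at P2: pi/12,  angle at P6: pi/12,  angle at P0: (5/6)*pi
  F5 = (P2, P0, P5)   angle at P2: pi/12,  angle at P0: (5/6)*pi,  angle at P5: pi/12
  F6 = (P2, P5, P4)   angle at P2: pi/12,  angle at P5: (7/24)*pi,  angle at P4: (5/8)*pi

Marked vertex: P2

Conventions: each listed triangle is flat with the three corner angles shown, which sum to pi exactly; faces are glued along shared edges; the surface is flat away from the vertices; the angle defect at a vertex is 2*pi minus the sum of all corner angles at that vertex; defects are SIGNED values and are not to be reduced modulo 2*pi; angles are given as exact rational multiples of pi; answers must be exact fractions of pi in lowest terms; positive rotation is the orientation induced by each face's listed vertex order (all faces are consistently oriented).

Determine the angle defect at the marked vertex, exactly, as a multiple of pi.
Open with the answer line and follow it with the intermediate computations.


Answer: defect(P2) = (2/3)*pi

Sum of corner angles at P2: (4/3)*pi
defect = 2*pi - (4/3)*pi


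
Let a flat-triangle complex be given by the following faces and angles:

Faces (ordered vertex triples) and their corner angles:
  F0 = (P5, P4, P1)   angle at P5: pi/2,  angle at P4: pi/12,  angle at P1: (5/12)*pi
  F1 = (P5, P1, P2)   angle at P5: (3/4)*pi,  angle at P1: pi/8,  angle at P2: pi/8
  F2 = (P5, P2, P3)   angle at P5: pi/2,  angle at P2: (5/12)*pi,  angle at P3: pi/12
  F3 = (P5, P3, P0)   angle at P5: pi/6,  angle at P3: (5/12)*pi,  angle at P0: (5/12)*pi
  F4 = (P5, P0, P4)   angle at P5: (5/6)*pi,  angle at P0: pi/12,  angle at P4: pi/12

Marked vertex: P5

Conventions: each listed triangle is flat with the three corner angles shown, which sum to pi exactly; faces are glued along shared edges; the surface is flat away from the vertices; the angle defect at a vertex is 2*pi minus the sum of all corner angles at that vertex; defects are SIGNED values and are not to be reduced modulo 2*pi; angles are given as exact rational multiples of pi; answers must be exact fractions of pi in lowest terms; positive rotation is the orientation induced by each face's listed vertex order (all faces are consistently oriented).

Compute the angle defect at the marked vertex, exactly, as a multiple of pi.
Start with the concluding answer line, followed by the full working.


Answer: defect(P5) = (-3/4)*pi

Sum of corner angles at P5: (11/4)*pi
defect = 2*pi - (11/4)*pi


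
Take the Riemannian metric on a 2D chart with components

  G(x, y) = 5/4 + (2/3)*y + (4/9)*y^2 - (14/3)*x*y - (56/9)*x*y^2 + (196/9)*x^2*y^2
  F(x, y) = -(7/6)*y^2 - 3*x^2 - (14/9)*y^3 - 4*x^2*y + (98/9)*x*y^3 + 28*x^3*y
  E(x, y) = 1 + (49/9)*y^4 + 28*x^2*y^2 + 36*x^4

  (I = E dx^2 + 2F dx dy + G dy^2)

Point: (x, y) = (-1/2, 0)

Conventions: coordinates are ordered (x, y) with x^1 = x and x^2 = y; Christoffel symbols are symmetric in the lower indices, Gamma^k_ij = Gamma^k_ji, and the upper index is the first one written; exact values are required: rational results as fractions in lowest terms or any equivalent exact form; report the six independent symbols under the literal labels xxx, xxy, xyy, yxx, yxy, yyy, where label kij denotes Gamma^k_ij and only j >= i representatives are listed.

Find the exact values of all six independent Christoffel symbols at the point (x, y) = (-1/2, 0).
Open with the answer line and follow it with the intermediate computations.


Answer: Gamma_xxx = -18/7, Gamma_xxy = 0, Gamma_xyy = -9/7, Gamma_yxx = 6/7, Gamma_yxy = 0, Gamma_yyy = 3/7

E = 13/4, F = -3/4, G = 5/4 at the point
E_x = -18, E_y = 0, F_x = 3, F_y = -9/2, G_x = 0, G_y = 3
EG - F^2 = 7/2;  g^inv = (2/7) * [[5/4, 3/4], [3/4, 13/4]]
first-kind symbols [ij,l] = (1/2)(d_i g_jl + d_j g_il - d_l g_ij): [xx,x] = E_x/2 = -9, [xx,y] = F_x - E_y/2 = 3, [xy,x] = E_y/2 = 0, [xy,y] = G_x/2 = 0, [yy,x] = F_y - G_x/2 = -9/2, [yy,y] = G_y/2 = 3/2
Gamma^x_ij = (G*[ij,x] - F*[ij,y])/(EG - F^2), Gamma^y_ij = (E*[ij,y] - F*[ij,x])/(EG - F^2)


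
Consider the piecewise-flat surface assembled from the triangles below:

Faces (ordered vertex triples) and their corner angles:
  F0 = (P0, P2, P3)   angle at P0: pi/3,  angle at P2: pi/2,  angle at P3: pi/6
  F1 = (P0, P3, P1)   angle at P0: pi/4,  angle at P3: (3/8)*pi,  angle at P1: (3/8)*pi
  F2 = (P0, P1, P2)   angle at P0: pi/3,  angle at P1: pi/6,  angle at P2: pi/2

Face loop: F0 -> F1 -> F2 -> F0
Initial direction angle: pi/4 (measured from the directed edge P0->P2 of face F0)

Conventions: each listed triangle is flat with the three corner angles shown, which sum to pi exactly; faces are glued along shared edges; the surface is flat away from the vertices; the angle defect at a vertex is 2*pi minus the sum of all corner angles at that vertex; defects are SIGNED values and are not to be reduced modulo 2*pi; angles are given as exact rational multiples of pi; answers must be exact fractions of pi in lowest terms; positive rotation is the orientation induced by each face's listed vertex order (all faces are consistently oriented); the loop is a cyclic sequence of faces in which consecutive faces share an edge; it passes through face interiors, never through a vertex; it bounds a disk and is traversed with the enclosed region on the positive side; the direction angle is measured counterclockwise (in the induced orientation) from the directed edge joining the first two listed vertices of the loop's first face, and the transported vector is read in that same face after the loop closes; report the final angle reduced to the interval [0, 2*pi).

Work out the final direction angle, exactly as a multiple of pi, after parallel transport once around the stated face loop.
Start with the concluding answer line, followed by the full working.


Answer: final direction angle = (4/3)*pi

enclosed vertex P0: corner angles sum to (11/12)*pi, defect = 2*pi - (11/12)*pi = (13/12)*pi
summing the enclosed defects onto the initial angle, mod 2*pi in the induced orientation:
final angle = pi/4 + (13/12)*pi = (4/3)*pi (mod 2*pi)


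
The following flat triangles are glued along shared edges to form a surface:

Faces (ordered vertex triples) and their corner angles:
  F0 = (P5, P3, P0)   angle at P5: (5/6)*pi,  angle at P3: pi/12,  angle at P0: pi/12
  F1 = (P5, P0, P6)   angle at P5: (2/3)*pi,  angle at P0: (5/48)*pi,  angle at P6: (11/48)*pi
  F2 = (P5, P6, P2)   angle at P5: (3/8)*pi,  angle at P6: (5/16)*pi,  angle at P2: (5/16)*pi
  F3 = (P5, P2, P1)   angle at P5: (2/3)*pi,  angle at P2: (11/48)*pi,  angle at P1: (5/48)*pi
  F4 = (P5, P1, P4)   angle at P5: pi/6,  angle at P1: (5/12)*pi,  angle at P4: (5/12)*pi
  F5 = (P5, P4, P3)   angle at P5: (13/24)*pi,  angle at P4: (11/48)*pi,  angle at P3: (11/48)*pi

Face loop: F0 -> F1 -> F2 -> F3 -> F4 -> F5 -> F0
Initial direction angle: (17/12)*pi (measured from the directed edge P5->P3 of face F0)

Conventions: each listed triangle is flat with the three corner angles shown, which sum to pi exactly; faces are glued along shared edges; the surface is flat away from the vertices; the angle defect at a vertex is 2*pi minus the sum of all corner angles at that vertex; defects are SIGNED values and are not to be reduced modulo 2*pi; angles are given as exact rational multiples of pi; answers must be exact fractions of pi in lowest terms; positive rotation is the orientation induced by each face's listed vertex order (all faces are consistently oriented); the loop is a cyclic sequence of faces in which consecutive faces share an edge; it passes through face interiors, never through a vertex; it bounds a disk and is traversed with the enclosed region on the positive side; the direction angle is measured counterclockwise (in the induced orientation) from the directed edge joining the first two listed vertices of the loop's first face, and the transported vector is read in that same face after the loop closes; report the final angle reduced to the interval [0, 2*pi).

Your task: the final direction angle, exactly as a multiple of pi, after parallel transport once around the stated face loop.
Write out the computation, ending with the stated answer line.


enclosed vertex P5: corner angles sum to (13/4)*pi, defect = 2*pi - (13/4)*pi = (-5/4)*pi
adding the enclosed defects to the starting angle (mod 2*pi, induced orientation) gives the holonomy
final angle = (17/12)*pi - (5/4)*pi = pi/6 (mod 2*pi)

Answer: final direction angle = pi/6


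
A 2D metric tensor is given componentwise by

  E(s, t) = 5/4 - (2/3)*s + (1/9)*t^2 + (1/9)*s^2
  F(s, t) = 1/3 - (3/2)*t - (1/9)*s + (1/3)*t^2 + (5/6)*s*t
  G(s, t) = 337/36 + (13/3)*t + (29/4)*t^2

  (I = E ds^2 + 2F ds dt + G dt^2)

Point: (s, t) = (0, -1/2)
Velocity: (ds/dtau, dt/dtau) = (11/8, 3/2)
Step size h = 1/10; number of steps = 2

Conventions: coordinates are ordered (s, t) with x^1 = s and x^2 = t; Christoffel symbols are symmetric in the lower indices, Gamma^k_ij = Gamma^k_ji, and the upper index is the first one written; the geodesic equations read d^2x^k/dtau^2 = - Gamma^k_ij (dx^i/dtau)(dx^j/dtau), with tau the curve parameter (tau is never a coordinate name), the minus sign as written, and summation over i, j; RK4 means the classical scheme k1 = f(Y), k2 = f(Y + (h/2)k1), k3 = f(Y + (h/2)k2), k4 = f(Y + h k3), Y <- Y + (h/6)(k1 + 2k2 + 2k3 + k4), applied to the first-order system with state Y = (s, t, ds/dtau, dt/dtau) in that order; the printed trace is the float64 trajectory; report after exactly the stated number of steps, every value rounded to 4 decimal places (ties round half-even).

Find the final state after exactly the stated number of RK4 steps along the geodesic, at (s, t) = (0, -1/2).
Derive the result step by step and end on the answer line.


f(Y) = (ds/dtau, dt/dtau, -Gamma^s_ij Y'^i Y'^j, -Gamma^t_ij Y'^i Y'^j) with the Gammas evaluated at the stage position; h = 0.100000; intermediate values shown to 6 dp
step 0: s = 0.0000, t = -0.5000, ds/dtau = 1.3750, dt/dtau = 1.5000
step 1:
  k1: at (s, t) = (0.000000, -0.500000), (ds/dtau, dt/dtau) = (1.375000, 1.500000); Gamma_sss = -0.241569, Gamma_sst = -0.049310, Gamma_stt = -1.459567, Gamma_tss = -0.021138, Gamma_tst = 0.006387, Gamma_ttt = 0.027145; k1 = (1.375000, 1.500000, 3.944147, -0.047459)
  k2: at (s, t) = (0.068750, -0.425000), (ds/dtau, dt/dtau) = (1.572207, 1.497627); Gamma_sss = -0.250415, Gamma_sst = -0.042477, Gamma_stt = -1.459506, Gamma_tss = -0.019014, Gamma_tst = 0.004807, Gamma_ttt = 0.061563; k2 = (1.572207, 1.497627, 4.092522, -0.113714)
  k3: at (s, t) = (0.078610, -0.425119), (ds/dtau, dt/dtau) = (1.579626, 1.494314); Gamma_sss = -0.250828, Gamma_sst = -0.042697, Gamma_stt = -1.459610, Gamma_tss = -0.019101, Gamma_tst = 0.004810, Gamma_ttt = 0.060752; k3 = (1.579626, 1.494314, 4.086712, -0.110702)
  k4: at (s, t) = (0.157963, -0.350569), (ds/dtau, dt/dtau) = (1.783671, 1.488930); Gamma_sss = -0.259841, Gamma_sst = -0.036033, Gamma_stt = -1.448805, Gamma_tss = -0.016828, Gamma_tst = 0.003451, Gamma_ttt = 0.095832; k4 = (1.783671, 1.488930, 4.229945, -0.177247)
  Y <- Y + (h/6)(k1 + 2k2 + 2k3 + k4): s = 0.1577, t = -0.3505, ds/dtau = 1.7839, dt/dtau = 1.4888
step 2:
  k1: at (s, t) = (0.157706, -0.350453), (ds/dtau, dt/dtau) = (1.783876, 1.488774); Gamma_sss = -0.259837, Gamma_sst = -0.036016, Gamma_stt = -1.448784, Gamma_tss = -0.016821, Gamma_tst = 0.003449, Gamma_ttt = 0.095914; k1 = (1.783876, 1.488774, 4.229315, -0.177381)
  k2: at (s, t) = (0.246899, -0.276014), (ds/dtau, dt/dtau) = (1.995342, 1.479905); Gamma_sss = -0.268939, Gamma_sst = -0.029312, Gamma_stt = -1.425403, Gamma_tss = -0.014372, Gamma_tst = 0.002315, Gamma_ttt = 0.131575; k2 = (1.995342, 1.479905, 4.365668, -0.244619)
  k3: at (s, t) = (0.257473, -0.276458), (ds/dtau, dt/dtau) = (2.002159, 1.476543); Gamma_sss = -0.269428, Gamma_sst = -0.029528, Gamma_stt = -1.425092, Gamma_tss = -0.014461, Gamma_tst = 0.002322, Gamma_ttt = 0.130701; k3 = (2.002159, 1.476543, 4.361584, -0.240711)
  k4: at (s, t) = (0.357922, -0.202799), (ds/dtau, dt/dtau) = (2.220034, 1.464703); Gamma_sss = -0.278623, Gamma_sst = -0.022632, Gamma_stt = -1.386710, Gamma_tss = -0.011851, Gamma_tst = 0.001420, Gamma_ttt = 0.166327; k4 = (2.220034, 1.464703, 4.495382, -0.307656)
  Y <- Y + (h/6)(k1 + 2k2 + 2k3 + k4): s = 0.3577, t = -0.2027, ds/dtau = 2.2202, dt/dtau = 1.4645

Answer: s = 0.3577, t = -0.2027, ds/dtau = 2.2202, dt/dtau = 1.4645


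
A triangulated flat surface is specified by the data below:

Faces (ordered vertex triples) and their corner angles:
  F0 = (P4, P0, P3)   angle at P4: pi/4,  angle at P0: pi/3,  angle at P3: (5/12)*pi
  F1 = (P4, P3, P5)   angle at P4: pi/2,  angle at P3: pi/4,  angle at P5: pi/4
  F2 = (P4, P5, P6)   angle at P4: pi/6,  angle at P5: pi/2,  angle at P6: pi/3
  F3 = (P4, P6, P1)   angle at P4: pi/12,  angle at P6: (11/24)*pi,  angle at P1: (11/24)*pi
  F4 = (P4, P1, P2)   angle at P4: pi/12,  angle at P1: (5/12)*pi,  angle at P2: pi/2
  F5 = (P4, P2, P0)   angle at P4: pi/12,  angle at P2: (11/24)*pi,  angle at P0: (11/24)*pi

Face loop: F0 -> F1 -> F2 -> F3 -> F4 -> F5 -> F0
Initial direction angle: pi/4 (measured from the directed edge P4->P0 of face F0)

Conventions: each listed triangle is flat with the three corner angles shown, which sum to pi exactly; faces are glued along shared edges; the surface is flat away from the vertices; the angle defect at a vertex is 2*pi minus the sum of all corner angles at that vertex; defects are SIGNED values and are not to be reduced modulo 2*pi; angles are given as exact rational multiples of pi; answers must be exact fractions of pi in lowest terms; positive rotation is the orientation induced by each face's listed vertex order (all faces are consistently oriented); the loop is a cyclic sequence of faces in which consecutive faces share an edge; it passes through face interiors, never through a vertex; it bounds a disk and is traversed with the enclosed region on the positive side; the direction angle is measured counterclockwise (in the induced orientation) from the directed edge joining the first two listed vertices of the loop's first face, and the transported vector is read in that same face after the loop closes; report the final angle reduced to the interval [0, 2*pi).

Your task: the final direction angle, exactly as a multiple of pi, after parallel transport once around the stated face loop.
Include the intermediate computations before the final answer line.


enclosed vertex P4: corner angles sum to (7/6)*pi, defect = 2*pi - (7/6)*pi = (5/6)*pi
by Gauss-Bonnet the loop rotates the vector by the enclosed defect sum (positive orientation, mod 2*pi)
final angle = pi/4 + (5/6)*pi = (13/12)*pi (mod 2*pi)

Answer: final direction angle = (13/12)*pi


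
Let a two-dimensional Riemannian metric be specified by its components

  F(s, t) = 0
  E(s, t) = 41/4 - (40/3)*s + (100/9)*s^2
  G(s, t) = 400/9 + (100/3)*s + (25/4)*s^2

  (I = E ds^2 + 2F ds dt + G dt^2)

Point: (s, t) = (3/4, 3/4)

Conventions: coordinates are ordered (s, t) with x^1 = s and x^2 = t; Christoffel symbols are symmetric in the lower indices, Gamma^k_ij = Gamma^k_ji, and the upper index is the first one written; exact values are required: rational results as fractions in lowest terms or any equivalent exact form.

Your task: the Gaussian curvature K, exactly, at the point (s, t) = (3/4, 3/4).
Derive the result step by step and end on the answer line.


E = 13/2, F = 0, G = 42025/576, EG - F^2 = 546325/1152 at the point
E_s = 10/3, E_t = 0, F_s = 0, F_t = 0, G_s = 1025/24, G_t = 0
E_tt = 0, F_st = 0, G_ss = 25/2
Using the Brioschi determinant formula for K from the metric derivatives:
M1 = [[-E_tt/2 + F_st - G_ss/2, E_s/2, F_s - E_t/2], [F_t - G_s/2, E, F], [G_t/2, F, G]] = [[-25/4, 5/3, 0], [-1025/48, 13/2, 0], [0, 0, 42025/576]]; det M1 = -30468125/82944
M2 = [[0, E_t/2, G_s/2], [E_t/2, E, F], [G_s/2, F, G]] = [[0, 0, 1025/48], [0, 13/2, 0], [1025/48, 0, 42025/576]]; det M2 = -13658125/4608
det M1 - det M2 = 215378125/82944; K = 215378125/82944 / (546325/1152)^2 = 80/6929

Answer: K = 80/6929


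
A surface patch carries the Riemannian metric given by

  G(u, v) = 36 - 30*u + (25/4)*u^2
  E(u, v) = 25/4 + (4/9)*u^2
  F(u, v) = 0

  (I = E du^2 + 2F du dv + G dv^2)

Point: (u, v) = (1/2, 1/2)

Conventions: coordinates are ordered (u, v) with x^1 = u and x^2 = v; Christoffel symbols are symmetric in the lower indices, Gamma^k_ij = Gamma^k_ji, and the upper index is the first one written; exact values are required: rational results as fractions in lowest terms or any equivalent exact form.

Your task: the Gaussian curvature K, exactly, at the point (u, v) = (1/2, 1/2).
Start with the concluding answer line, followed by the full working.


Answer: K = -2880/996379

E = 229/36, F = 0, G = 361/16, EG - F^2 = 82669/576 at the point
E_u = 4/9, E_v = 0, F_u = 0, F_v = 0, G_u = -95/4, G_v = 0
E_vv = 0, F_uv = 0, G_uu = 25/2
Compute both Brioschi determinants and normalise by (EG - F^2)^2.
M1 = [[-E_vv/2 + F_uv - G_uu/2, E_u/2, F_u - E_v/2], [F_v - G_u/2, E, F], [G_v/2, F, G]] = [[-25/4, 2/9, 0], [95/8, 229/36, 0], [0, 0, 361/16]]; det M1 = -734635/768
M2 = [[0, E_v/2, G_u/2], [E_v/2, E, F], [G_u/2, F, G]] = [[0, 0, -95/8], [0, 229/36, 0], [-95/8, 0, 361/16]]; det M2 = -2066725/2304
det M1 - det M2 = -34295/576; K = -34295/576 / (82669/576)^2 = -2880/996379
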